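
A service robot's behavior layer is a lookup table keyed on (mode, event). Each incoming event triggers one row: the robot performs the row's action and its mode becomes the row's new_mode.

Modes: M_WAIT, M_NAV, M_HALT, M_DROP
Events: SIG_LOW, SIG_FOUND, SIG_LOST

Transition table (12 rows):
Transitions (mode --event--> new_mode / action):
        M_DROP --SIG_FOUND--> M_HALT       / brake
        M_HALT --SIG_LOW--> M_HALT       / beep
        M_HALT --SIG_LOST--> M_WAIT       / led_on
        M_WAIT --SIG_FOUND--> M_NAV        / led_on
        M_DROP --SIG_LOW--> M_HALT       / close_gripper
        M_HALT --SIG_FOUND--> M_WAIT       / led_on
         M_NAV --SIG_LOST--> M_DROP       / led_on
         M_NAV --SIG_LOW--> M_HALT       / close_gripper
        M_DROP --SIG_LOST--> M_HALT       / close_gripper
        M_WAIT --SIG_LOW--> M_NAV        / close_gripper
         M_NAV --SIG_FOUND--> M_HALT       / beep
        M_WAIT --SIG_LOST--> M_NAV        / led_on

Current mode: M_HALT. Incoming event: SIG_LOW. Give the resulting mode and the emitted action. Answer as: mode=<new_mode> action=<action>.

current mode = M_HALT; filter table to that mode:
  (M_HALT, SIG_LOW) → (M_HALT, beep)  ← event matches
  (M_HALT, SIG_LOST) → (M_WAIT, led_on)
  (M_HALT, SIG_FOUND) → (M_WAIT, led_on)
event = SIG_LOW selects (M_HALT, beep)

mode=M_HALT action=beep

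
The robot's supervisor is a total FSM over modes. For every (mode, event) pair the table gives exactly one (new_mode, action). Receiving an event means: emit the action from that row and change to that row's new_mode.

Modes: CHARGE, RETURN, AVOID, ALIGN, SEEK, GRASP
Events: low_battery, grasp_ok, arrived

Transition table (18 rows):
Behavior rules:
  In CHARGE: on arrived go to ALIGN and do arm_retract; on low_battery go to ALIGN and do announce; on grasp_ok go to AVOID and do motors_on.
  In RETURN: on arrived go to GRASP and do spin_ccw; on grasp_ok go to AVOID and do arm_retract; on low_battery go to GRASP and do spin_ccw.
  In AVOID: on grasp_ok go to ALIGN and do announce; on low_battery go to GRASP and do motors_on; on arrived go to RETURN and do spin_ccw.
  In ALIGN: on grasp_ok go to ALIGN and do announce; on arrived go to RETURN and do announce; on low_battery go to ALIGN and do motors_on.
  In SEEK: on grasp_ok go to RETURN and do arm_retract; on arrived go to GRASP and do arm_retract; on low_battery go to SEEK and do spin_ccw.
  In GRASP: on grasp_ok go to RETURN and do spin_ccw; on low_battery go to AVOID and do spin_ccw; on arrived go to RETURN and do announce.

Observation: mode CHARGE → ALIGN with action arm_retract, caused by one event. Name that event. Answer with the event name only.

try low_battery: (CHARGE, low_battery) → (ALIGN, announce)
try grasp_ok: (CHARGE, grasp_ok) → (AVOID, motors_on)
try arrived: (CHARGE, arrived) → (ALIGN, arm_retract)  ← matches

arrived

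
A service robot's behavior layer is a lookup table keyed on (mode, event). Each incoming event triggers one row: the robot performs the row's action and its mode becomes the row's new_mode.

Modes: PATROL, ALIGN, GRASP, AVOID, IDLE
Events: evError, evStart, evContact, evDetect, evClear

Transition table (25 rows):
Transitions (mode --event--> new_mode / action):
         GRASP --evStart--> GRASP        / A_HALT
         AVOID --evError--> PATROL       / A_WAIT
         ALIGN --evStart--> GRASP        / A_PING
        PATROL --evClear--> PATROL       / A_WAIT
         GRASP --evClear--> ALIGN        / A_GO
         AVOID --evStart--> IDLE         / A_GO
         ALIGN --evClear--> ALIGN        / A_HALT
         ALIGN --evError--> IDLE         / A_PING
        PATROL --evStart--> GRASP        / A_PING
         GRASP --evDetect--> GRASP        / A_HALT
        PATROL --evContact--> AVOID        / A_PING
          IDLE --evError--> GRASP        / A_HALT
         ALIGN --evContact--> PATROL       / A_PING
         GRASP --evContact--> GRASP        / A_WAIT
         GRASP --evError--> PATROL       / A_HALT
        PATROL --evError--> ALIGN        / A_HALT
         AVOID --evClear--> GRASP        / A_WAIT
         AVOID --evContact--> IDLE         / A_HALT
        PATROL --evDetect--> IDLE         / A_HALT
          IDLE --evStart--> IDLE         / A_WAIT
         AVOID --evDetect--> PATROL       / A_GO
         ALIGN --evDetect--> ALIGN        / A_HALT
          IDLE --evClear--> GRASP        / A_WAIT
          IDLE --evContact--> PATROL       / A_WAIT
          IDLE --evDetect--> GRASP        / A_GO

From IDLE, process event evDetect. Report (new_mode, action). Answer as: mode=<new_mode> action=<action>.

mode=GRASP action=A_GO

current mode = IDLE; filter table to that mode:
  (IDLE, evError) → (GRASP, A_HALT)
  (IDLE, evStart) → (IDLE, A_WAIT)
  (IDLE, evClear) → (GRASP, A_WAIT)
  (IDLE, evContact) → (PATROL, A_WAIT)
  (IDLE, evDetect) → (GRASP, A_GO)  ← event matches
event = evDetect selects (GRASP, A_GO)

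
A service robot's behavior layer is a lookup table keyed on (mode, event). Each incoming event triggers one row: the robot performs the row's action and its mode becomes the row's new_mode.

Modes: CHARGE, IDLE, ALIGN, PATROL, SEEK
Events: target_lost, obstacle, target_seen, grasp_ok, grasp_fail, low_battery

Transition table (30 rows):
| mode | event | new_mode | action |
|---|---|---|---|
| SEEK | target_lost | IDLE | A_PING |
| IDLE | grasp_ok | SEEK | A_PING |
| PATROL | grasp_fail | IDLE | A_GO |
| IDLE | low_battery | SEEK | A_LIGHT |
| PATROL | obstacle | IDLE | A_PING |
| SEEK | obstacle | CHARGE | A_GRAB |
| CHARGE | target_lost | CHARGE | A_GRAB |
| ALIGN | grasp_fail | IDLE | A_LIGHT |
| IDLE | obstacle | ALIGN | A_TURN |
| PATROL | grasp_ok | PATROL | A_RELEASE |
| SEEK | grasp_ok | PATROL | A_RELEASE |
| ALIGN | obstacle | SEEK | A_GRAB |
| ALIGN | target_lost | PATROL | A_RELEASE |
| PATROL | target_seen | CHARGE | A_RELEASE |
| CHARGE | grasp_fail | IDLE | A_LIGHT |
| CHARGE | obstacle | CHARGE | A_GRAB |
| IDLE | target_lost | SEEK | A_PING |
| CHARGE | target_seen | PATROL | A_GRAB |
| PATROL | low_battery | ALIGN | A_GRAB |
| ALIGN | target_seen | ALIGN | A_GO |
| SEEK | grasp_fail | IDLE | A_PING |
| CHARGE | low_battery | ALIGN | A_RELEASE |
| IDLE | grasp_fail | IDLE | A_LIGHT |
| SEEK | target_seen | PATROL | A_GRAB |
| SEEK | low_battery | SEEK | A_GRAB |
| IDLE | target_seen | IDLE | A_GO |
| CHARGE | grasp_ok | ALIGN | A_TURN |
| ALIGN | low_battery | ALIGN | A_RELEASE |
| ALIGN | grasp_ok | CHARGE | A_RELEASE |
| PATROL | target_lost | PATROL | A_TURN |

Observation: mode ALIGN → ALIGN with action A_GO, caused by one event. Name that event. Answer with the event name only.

target_seen

try target_lost: (ALIGN, target_lost) → (PATROL, A_RELEASE)
try obstacle: (ALIGN, obstacle) → (SEEK, A_GRAB)
try target_seen: (ALIGN, target_seen) → (ALIGN, A_GO)  ← matches
try grasp_ok: (ALIGN, grasp_ok) → (CHARGE, A_RELEASE)
try grasp_fail: (ALIGN, grasp_fail) → (IDLE, A_LIGHT)
try low_battery: (ALIGN, low_battery) → (ALIGN, A_RELEASE)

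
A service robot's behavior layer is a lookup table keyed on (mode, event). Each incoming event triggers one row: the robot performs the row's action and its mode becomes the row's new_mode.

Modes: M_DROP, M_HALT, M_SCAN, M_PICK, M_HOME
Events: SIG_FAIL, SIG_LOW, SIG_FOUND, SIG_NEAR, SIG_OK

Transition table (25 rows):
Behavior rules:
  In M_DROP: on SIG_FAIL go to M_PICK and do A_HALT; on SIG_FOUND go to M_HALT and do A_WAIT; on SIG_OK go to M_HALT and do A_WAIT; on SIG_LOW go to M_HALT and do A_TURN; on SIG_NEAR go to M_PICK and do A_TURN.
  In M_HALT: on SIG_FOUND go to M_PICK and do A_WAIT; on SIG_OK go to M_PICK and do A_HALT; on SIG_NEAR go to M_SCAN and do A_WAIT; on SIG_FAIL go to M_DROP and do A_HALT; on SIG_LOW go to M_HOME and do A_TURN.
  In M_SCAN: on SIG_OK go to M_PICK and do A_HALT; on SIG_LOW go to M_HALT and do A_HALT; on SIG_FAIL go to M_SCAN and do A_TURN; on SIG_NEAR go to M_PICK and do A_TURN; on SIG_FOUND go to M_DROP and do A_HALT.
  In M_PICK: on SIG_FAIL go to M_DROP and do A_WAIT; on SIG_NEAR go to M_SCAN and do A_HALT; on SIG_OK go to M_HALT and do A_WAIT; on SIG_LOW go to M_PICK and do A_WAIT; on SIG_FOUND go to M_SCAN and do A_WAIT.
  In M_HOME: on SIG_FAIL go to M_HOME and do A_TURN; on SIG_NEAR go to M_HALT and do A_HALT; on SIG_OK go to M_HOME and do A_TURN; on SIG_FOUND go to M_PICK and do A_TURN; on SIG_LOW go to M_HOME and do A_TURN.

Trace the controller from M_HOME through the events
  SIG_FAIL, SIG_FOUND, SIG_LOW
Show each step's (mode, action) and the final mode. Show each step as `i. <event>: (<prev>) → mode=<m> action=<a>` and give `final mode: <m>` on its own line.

1. SIG_FAIL: (M_HOME) → mode=M_HOME action=A_TURN
2. SIG_FOUND: (M_HOME) → mode=M_PICK action=A_TURN
3. SIG_LOW: (M_PICK) → mode=M_PICK action=A_WAIT

final mode: M_PICK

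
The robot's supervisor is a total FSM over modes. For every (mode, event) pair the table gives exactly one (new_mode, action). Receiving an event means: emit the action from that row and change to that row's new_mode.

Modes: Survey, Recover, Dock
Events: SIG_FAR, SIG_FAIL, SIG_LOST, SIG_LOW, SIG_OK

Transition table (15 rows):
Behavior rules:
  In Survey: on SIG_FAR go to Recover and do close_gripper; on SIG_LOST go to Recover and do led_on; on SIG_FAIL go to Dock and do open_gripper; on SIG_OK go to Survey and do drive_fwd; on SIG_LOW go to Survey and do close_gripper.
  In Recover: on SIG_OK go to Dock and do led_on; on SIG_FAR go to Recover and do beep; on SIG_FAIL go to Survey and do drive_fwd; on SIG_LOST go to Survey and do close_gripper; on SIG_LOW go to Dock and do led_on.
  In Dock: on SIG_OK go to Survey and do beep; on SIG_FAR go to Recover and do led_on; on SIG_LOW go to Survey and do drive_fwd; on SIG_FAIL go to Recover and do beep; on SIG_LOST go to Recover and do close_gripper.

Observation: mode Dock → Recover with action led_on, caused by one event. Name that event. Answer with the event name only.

try SIG_FAR: (Dock, SIG_FAR) → (Recover, led_on)  ← matches
try SIG_FAIL: (Dock, SIG_FAIL) → (Recover, beep)
try SIG_LOST: (Dock, SIG_LOST) → (Recover, close_gripper)
try SIG_LOW: (Dock, SIG_LOW) → (Survey, drive_fwd)
try SIG_OK: (Dock, SIG_OK) → (Survey, beep)

SIG_FAR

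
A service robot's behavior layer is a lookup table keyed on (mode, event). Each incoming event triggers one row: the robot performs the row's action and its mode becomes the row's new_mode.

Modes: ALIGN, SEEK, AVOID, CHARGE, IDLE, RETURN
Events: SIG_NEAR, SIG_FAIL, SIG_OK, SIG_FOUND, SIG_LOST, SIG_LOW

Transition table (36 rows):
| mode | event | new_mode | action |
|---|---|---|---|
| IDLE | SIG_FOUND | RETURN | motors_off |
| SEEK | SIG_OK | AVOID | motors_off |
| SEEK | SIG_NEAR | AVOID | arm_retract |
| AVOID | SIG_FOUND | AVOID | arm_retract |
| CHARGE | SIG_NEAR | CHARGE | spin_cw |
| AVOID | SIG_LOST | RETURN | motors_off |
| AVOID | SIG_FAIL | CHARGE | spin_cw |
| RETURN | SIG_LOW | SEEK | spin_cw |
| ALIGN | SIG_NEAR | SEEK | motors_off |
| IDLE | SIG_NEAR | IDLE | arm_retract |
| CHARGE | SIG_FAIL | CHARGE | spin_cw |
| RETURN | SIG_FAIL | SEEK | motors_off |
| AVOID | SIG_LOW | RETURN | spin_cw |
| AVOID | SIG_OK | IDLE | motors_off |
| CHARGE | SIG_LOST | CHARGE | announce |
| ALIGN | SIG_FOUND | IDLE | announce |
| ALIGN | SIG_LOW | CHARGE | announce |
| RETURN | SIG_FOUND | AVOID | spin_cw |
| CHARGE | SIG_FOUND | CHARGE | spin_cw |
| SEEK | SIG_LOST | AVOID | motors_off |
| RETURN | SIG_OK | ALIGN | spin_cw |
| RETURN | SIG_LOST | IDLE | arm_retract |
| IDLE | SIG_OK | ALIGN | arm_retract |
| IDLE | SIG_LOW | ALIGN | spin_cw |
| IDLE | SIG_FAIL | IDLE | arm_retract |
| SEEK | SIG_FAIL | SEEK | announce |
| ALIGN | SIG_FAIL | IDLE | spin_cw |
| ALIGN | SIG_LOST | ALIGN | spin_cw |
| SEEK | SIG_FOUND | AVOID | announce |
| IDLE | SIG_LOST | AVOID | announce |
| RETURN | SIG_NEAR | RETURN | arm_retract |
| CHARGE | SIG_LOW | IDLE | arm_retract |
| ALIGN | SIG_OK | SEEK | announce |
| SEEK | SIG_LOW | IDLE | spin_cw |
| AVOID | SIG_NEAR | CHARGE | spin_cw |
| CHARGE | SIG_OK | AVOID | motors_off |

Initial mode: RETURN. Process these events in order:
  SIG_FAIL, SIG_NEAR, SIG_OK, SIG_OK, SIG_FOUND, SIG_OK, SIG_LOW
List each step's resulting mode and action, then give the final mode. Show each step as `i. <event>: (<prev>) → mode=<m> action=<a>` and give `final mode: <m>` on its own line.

1. SIG_FAIL: (RETURN) → mode=SEEK action=motors_off
2. SIG_NEAR: (SEEK) → mode=AVOID action=arm_retract
3. SIG_OK: (AVOID) → mode=IDLE action=motors_off
4. SIG_OK: (IDLE) → mode=ALIGN action=arm_retract
5. SIG_FOUND: (ALIGN) → mode=IDLE action=announce
6. SIG_OK: (IDLE) → mode=ALIGN action=arm_retract
7. SIG_LOW: (ALIGN) → mode=CHARGE action=announce

final mode: CHARGE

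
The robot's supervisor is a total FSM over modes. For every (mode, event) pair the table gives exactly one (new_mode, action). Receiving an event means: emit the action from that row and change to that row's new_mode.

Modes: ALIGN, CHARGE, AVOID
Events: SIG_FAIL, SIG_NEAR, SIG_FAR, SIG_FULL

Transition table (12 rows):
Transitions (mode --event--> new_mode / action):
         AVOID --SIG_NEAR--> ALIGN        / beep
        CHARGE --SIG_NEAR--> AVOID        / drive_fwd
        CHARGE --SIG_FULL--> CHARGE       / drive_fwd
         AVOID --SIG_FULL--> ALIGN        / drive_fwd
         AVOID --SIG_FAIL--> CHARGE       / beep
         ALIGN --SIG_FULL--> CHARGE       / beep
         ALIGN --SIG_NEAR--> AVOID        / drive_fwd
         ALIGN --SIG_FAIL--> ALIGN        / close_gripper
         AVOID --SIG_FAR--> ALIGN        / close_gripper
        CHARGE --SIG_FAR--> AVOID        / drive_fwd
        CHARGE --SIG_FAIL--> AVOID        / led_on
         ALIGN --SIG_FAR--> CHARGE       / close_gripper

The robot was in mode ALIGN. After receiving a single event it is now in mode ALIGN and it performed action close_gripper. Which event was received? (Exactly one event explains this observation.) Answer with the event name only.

try SIG_FAIL: (ALIGN, SIG_FAIL) → (ALIGN, close_gripper)  ← matches
try SIG_NEAR: (ALIGN, SIG_NEAR) → (AVOID, drive_fwd)
try SIG_FAR: (ALIGN, SIG_FAR) → (CHARGE, close_gripper)
try SIG_FULL: (ALIGN, SIG_FULL) → (CHARGE, beep)

SIG_FAIL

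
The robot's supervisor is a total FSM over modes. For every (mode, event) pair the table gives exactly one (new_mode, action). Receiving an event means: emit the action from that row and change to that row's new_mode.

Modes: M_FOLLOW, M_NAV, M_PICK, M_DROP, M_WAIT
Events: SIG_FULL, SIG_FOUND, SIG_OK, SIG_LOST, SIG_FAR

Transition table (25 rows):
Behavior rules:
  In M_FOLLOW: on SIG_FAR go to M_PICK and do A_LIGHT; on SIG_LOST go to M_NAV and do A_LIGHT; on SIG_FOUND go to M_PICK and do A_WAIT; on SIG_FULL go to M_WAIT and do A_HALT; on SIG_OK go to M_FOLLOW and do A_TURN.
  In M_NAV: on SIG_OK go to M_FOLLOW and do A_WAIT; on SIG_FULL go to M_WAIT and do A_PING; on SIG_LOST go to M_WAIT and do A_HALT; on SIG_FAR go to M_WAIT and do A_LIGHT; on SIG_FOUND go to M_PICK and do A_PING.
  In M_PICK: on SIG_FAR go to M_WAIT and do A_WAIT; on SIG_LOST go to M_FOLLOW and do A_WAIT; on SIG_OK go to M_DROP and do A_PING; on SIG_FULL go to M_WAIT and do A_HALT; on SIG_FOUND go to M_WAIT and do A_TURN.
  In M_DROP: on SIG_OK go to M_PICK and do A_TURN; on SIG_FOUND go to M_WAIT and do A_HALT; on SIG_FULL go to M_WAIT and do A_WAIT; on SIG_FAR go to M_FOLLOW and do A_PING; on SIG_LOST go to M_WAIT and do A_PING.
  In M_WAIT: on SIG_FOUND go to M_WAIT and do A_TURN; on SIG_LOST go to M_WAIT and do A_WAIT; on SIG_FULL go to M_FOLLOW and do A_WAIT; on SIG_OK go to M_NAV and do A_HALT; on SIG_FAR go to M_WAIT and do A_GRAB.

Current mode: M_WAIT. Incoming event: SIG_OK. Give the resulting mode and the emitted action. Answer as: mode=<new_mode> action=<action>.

current mode = M_WAIT; filter table to that mode:
  (M_WAIT, SIG_FOUND) → (M_WAIT, A_TURN)
  (M_WAIT, SIG_LOST) → (M_WAIT, A_WAIT)
  (M_WAIT, SIG_FULL) → (M_FOLLOW, A_WAIT)
  (M_WAIT, SIG_OK) → (M_NAV, A_HALT)  ← event matches
  (M_WAIT, SIG_FAR) → (M_WAIT, A_GRAB)
event = SIG_OK selects (M_NAV, A_HALT)

mode=M_NAV action=A_HALT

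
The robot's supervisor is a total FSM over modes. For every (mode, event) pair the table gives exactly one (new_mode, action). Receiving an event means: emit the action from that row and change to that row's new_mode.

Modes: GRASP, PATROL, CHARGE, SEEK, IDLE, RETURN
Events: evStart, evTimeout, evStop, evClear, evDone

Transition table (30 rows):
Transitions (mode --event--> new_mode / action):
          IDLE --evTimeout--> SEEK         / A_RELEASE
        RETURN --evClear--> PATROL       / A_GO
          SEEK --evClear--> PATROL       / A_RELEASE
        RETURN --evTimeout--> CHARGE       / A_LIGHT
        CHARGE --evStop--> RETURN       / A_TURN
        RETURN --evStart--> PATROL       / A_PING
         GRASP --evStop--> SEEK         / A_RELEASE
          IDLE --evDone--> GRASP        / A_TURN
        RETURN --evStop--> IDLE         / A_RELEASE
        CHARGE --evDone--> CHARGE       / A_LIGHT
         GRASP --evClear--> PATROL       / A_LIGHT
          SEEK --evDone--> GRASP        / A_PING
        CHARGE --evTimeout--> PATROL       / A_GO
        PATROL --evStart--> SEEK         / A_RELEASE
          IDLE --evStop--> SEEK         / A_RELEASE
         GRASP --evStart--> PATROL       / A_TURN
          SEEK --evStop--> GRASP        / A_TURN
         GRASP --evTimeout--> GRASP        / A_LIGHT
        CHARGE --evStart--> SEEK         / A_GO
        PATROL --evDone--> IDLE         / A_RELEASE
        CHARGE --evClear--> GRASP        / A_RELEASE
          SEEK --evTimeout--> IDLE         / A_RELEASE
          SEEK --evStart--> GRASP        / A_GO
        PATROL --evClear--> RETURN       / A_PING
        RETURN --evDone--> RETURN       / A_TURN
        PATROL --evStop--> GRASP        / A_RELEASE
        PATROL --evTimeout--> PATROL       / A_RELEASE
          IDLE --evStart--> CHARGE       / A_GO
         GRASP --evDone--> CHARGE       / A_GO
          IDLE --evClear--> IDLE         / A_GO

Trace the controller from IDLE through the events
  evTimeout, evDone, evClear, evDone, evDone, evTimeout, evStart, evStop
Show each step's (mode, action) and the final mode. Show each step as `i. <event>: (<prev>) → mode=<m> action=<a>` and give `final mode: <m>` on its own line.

final mode: GRASP

1. evTimeout: (IDLE) → mode=SEEK action=A_RELEASE
2. evDone: (SEEK) → mode=GRASP action=A_PING
3. evClear: (GRASP) → mode=PATROL action=A_LIGHT
4. evDone: (PATROL) → mode=IDLE action=A_RELEASE
5. evDone: (IDLE) → mode=GRASP action=A_TURN
6. evTimeout: (GRASP) → mode=GRASP action=A_LIGHT
7. evStart: (GRASP) → mode=PATROL action=A_TURN
8. evStop: (PATROL) → mode=GRASP action=A_RELEASE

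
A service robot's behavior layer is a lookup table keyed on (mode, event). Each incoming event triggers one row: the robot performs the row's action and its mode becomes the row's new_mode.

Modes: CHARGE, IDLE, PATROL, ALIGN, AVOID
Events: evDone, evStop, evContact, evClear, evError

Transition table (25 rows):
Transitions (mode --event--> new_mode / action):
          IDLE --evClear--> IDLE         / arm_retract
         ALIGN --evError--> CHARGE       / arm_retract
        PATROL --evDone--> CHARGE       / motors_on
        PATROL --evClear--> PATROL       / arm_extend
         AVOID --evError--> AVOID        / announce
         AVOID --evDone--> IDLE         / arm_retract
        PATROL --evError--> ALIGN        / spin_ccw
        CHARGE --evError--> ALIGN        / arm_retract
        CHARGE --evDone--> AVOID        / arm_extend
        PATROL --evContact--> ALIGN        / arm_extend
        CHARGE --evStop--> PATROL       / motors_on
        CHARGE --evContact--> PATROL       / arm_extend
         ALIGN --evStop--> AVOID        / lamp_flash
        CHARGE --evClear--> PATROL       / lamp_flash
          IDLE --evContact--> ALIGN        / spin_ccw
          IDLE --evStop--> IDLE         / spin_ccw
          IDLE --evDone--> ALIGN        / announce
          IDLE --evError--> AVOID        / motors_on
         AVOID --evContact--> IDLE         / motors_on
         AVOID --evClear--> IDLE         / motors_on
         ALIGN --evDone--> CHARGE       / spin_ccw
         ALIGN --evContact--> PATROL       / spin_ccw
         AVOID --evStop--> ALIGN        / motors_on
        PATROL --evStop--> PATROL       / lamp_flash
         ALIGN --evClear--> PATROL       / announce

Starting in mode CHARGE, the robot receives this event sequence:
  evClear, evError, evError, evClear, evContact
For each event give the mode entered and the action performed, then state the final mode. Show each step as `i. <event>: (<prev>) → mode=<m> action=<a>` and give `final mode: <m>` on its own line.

1. evClear: (CHARGE) → mode=PATROL action=lamp_flash
2. evError: (PATROL) → mode=ALIGN action=spin_ccw
3. evError: (ALIGN) → mode=CHARGE action=arm_retract
4. evClear: (CHARGE) → mode=PATROL action=lamp_flash
5. evContact: (PATROL) → mode=ALIGN action=arm_extend

final mode: ALIGN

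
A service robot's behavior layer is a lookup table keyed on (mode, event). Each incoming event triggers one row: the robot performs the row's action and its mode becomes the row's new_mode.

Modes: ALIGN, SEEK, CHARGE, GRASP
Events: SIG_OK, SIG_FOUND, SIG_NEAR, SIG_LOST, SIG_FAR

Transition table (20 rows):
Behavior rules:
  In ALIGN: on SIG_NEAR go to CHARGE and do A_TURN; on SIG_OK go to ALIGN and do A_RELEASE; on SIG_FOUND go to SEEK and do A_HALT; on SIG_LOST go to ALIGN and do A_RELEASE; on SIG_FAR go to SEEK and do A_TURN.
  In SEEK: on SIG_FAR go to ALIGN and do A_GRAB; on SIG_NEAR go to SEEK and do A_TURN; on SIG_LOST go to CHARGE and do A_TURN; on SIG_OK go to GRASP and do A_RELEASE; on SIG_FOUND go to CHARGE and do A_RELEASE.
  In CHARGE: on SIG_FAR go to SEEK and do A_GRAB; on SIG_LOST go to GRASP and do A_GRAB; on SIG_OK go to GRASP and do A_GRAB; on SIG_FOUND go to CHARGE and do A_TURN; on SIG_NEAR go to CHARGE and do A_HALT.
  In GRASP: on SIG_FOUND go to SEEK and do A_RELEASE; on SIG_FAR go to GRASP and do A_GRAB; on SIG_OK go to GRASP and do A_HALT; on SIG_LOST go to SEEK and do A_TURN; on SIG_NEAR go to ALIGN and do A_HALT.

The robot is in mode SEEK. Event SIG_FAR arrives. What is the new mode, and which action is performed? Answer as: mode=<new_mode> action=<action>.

current mode = SEEK; filter table to that mode:
  (SEEK, SIG_FAR) → (ALIGN, A_GRAB)  ← event matches
  (SEEK, SIG_NEAR) → (SEEK, A_TURN)
  (SEEK, SIG_LOST) → (CHARGE, A_TURN)
  (SEEK, SIG_OK) → (GRASP, A_RELEASE)
  (SEEK, SIG_FOUND) → (CHARGE, A_RELEASE)
event = SIG_FAR selects (ALIGN, A_GRAB)

mode=ALIGN action=A_GRAB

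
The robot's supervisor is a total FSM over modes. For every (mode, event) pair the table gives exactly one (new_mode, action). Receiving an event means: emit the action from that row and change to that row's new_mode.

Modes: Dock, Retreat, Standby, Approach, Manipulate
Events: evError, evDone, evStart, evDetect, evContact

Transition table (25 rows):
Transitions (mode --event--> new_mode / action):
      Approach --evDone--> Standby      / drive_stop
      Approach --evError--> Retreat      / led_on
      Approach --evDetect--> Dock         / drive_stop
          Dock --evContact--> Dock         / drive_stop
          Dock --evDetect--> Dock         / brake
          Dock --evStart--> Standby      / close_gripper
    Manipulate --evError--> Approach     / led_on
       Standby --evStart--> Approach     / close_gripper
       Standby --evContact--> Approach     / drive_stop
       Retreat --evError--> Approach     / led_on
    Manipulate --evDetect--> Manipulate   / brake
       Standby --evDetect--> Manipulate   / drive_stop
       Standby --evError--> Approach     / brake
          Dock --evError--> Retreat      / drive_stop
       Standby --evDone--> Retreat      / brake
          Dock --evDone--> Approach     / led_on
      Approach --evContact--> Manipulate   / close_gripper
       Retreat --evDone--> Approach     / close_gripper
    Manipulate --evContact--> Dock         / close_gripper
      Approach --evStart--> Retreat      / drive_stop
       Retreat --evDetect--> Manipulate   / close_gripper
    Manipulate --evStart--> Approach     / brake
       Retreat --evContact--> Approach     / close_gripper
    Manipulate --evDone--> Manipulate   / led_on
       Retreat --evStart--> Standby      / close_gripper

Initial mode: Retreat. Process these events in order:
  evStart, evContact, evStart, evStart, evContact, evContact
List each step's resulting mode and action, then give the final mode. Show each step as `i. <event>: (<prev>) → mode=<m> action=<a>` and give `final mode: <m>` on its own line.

1. evStart: (Retreat) → mode=Standby action=close_gripper
2. evContact: (Standby) → mode=Approach action=drive_stop
3. evStart: (Approach) → mode=Retreat action=drive_stop
4. evStart: (Retreat) → mode=Standby action=close_gripper
5. evContact: (Standby) → mode=Approach action=drive_stop
6. evContact: (Approach) → mode=Manipulate action=close_gripper

final mode: Manipulate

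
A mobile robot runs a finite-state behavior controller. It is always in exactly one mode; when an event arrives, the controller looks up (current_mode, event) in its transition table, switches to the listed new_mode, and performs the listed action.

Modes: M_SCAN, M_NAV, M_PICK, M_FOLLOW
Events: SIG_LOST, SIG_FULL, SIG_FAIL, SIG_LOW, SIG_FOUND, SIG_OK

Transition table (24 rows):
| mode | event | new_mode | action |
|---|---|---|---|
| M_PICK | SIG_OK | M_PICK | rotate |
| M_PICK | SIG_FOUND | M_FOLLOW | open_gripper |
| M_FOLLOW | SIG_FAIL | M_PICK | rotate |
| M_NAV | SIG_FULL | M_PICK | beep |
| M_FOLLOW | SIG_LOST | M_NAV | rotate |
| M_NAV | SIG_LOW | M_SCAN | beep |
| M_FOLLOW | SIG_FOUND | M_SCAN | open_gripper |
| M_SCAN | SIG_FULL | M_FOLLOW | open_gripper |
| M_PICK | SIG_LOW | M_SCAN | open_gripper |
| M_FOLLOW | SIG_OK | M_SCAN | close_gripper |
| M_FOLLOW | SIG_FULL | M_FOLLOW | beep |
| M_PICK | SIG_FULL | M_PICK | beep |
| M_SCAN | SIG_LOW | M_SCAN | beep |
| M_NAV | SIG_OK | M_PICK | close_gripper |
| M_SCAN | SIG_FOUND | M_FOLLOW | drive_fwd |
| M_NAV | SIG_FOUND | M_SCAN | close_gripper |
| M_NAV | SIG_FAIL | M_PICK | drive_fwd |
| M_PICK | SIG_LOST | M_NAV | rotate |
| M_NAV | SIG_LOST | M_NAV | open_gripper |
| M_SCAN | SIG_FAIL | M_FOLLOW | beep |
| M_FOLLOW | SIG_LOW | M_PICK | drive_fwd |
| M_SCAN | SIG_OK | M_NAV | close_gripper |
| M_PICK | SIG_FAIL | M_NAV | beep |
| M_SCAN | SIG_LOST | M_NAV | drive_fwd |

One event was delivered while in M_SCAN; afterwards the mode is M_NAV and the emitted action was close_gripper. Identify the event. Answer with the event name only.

try SIG_LOST: (M_SCAN, SIG_LOST) → (M_NAV, drive_fwd)
try SIG_FULL: (M_SCAN, SIG_FULL) → (M_FOLLOW, open_gripper)
try SIG_FAIL: (M_SCAN, SIG_FAIL) → (M_FOLLOW, beep)
try SIG_LOW: (M_SCAN, SIG_LOW) → (M_SCAN, beep)
try SIG_FOUND: (M_SCAN, SIG_FOUND) → (M_FOLLOW, drive_fwd)
try SIG_OK: (M_SCAN, SIG_OK) → (M_NAV, close_gripper)  ← matches

SIG_OK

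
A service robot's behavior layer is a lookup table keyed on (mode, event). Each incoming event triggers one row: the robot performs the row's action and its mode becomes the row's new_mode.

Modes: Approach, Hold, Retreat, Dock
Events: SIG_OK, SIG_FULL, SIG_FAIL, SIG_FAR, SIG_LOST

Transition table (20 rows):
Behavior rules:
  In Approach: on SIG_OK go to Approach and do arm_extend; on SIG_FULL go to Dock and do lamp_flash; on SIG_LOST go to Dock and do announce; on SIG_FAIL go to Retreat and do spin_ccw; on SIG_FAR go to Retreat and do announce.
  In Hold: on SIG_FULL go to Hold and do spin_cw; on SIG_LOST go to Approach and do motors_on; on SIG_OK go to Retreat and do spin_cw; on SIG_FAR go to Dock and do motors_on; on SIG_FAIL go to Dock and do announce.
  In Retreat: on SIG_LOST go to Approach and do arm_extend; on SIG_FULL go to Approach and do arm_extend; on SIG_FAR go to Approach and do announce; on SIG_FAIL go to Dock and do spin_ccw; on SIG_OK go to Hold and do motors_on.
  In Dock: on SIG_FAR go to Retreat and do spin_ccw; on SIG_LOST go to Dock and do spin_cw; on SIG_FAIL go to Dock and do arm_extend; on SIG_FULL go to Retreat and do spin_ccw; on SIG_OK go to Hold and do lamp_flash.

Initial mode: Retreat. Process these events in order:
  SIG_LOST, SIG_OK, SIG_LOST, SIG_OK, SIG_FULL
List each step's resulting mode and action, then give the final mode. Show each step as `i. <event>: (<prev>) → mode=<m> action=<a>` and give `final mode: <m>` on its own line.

1. SIG_LOST: (Retreat) → mode=Approach action=arm_extend
2. SIG_OK: (Approach) → mode=Approach action=arm_extend
3. SIG_LOST: (Approach) → mode=Dock action=announce
4. SIG_OK: (Dock) → mode=Hold action=lamp_flash
5. SIG_FULL: (Hold) → mode=Hold action=spin_cw

final mode: Hold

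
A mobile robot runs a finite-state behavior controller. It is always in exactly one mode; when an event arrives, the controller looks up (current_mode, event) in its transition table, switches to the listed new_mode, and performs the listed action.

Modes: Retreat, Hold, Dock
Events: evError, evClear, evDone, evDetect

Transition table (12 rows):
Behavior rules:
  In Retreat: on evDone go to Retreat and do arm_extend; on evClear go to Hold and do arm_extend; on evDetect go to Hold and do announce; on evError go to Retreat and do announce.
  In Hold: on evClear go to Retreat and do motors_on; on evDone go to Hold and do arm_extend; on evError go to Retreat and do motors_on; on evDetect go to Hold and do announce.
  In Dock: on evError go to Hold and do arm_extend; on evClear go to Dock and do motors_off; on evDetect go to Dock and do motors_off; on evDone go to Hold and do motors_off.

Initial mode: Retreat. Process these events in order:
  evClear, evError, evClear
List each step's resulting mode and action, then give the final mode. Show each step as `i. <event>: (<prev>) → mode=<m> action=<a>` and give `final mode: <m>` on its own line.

final mode: Hold

1. evClear: (Retreat) → mode=Hold action=arm_extend
2. evError: (Hold) → mode=Retreat action=motors_on
3. evClear: (Retreat) → mode=Hold action=arm_extend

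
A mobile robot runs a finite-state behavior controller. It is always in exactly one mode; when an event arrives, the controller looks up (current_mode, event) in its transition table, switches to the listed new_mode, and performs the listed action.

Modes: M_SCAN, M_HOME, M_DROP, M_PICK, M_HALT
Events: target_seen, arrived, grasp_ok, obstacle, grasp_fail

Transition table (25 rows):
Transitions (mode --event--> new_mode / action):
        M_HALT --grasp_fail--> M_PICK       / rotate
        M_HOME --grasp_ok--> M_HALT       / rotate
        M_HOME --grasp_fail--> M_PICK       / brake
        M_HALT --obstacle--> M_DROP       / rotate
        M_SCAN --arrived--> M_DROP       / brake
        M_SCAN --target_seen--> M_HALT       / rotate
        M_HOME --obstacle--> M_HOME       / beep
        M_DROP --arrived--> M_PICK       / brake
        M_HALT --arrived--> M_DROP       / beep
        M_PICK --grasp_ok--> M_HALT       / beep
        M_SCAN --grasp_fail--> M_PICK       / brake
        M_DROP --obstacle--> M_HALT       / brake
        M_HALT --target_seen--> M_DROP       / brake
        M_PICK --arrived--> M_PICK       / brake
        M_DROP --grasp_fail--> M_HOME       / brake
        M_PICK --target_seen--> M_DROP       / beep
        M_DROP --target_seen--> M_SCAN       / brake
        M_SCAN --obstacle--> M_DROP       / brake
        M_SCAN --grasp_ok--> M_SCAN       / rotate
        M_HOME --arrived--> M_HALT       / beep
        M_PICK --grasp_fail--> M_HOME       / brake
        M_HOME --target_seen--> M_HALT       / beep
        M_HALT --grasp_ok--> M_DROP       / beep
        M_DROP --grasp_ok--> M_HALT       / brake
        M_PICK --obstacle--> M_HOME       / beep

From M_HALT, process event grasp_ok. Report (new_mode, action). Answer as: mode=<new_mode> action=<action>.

current mode = M_HALT; filter table to that mode:
  (M_HALT, grasp_fail) → (M_PICK, rotate)
  (M_HALT, obstacle) → (M_DROP, rotate)
  (M_HALT, arrived) → (M_DROP, beep)
  (M_HALT, target_seen) → (M_DROP, brake)
  (M_HALT, grasp_ok) → (M_DROP, beep)  ← event matches
event = grasp_ok selects (M_DROP, beep)

mode=M_DROP action=beep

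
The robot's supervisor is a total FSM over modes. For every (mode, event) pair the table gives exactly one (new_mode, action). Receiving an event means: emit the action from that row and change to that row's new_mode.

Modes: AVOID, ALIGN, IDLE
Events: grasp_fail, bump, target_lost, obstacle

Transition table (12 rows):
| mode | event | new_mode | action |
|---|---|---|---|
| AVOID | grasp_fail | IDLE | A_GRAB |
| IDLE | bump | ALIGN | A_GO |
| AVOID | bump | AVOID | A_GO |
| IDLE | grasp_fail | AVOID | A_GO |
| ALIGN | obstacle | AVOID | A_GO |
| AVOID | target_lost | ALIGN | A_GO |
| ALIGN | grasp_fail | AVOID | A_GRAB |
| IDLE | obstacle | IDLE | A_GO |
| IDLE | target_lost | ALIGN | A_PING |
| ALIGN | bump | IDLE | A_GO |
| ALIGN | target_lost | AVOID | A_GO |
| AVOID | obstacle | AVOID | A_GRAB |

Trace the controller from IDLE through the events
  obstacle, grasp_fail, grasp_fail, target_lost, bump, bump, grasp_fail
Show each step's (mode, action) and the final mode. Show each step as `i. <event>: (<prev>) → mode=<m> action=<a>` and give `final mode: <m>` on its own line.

final mode: AVOID

1. obstacle: (IDLE) → mode=IDLE action=A_GO
2. grasp_fail: (IDLE) → mode=AVOID action=A_GO
3. grasp_fail: (AVOID) → mode=IDLE action=A_GRAB
4. target_lost: (IDLE) → mode=ALIGN action=A_PING
5. bump: (ALIGN) → mode=IDLE action=A_GO
6. bump: (IDLE) → mode=ALIGN action=A_GO
7. grasp_fail: (ALIGN) → mode=AVOID action=A_GRAB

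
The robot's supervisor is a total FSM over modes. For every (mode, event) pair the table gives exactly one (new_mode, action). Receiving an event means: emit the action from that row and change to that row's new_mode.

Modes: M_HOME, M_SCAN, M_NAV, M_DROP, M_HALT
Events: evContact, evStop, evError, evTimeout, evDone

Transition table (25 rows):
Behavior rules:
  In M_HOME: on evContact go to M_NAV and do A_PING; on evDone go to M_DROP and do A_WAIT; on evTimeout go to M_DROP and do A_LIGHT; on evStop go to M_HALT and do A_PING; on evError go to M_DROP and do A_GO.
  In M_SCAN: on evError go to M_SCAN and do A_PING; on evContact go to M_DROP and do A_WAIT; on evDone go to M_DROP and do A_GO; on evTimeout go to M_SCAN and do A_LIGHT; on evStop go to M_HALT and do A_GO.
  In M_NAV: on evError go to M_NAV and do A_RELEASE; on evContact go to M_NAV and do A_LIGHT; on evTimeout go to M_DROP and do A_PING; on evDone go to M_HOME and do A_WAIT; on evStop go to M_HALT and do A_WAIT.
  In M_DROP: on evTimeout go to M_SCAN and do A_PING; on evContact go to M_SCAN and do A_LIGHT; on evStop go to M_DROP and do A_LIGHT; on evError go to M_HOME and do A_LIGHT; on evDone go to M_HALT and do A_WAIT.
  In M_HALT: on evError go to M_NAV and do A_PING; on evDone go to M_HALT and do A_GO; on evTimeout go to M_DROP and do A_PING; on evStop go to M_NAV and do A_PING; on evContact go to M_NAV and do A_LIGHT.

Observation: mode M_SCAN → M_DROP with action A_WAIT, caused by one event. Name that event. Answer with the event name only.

evContact

try evContact: (M_SCAN, evContact) → (M_DROP, A_WAIT)  ← matches
try evStop: (M_SCAN, evStop) → (M_HALT, A_GO)
try evError: (M_SCAN, evError) → (M_SCAN, A_PING)
try evTimeout: (M_SCAN, evTimeout) → (M_SCAN, A_LIGHT)
try evDone: (M_SCAN, evDone) → (M_DROP, A_GO)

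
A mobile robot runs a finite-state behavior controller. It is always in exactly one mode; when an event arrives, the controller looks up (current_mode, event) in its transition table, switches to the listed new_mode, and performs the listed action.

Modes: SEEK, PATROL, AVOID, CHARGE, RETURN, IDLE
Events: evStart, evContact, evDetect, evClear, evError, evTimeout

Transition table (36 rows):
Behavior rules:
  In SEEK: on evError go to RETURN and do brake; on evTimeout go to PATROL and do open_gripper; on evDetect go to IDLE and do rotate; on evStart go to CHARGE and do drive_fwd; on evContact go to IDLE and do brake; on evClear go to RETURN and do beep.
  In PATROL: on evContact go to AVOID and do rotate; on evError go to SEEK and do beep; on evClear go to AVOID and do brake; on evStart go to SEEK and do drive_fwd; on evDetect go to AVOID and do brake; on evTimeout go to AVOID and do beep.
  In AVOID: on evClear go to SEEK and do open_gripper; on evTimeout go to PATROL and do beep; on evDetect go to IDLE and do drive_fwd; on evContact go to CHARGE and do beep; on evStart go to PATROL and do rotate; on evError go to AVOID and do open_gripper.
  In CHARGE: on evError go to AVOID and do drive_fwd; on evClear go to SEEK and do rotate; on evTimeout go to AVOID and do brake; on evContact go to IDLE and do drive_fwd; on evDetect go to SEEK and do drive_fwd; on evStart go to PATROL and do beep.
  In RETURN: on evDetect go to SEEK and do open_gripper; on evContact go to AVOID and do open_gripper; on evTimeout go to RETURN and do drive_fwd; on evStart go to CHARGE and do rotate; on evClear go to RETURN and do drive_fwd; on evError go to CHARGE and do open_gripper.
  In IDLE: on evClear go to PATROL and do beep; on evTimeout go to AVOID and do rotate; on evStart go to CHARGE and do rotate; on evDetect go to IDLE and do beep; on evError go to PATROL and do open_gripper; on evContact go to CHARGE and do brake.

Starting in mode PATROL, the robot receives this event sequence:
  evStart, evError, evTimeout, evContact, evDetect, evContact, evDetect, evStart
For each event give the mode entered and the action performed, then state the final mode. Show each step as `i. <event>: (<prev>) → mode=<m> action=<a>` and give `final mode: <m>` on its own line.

final mode: CHARGE

1. evStart: (PATROL) → mode=SEEK action=drive_fwd
2. evError: (SEEK) → mode=RETURN action=brake
3. evTimeout: (RETURN) → mode=RETURN action=drive_fwd
4. evContact: (RETURN) → mode=AVOID action=open_gripper
5. evDetect: (AVOID) → mode=IDLE action=drive_fwd
6. evContact: (IDLE) → mode=CHARGE action=brake
7. evDetect: (CHARGE) → mode=SEEK action=drive_fwd
8. evStart: (SEEK) → mode=CHARGE action=drive_fwd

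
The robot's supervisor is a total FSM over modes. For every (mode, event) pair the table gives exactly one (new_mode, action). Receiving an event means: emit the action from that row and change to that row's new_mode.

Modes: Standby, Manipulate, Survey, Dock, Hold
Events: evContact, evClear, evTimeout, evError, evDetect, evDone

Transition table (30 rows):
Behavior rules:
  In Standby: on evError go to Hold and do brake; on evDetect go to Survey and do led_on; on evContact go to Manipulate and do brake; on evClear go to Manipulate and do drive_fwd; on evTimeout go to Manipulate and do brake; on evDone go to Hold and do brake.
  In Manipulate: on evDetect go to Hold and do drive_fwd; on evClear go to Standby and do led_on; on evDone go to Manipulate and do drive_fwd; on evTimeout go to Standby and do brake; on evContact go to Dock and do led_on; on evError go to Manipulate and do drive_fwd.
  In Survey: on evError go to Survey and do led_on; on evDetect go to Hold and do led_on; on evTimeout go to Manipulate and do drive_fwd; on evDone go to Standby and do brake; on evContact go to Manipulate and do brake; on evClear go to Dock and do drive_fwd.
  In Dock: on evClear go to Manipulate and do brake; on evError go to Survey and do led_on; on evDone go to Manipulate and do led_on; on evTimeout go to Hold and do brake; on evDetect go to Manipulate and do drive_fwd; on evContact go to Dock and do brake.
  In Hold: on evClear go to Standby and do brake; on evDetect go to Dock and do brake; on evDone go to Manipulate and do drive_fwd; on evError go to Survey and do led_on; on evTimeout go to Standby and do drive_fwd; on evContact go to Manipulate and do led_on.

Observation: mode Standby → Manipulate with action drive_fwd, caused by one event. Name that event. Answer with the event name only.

evClear

try evContact: (Standby, evContact) → (Manipulate, brake)
try evClear: (Standby, evClear) → (Manipulate, drive_fwd)  ← matches
try evTimeout: (Standby, evTimeout) → (Manipulate, brake)
try evError: (Standby, evError) → (Hold, brake)
try evDetect: (Standby, evDetect) → (Survey, led_on)
try evDone: (Standby, evDone) → (Hold, brake)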